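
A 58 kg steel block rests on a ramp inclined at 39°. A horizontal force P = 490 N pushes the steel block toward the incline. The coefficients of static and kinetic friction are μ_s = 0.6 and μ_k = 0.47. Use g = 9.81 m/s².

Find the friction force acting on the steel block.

Resolve perpendicular to the incline: N = m g cos θ + P sin θ = 58×9.81×cos 39° + 490×sin 39° = 750.5 N.
Along the incline, the net driving force (taking up-slope positive) is P cos θ − m g sin θ = 380.8 − 358.1 = 22.73 N, so equilibrium requires friction f = -22.73 N (down-slope).
The limit of static friction is μ_s N = 450.3 N.
|f_req| = 22.73 ≤ 450.3 N → the steel block is in equilibrium; friction equals the required value.

f ≈ 22.7 N (down the incline)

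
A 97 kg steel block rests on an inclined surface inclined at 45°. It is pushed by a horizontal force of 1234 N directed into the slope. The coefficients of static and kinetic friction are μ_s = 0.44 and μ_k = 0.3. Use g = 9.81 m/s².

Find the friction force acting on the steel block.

The horizontal push has a component P sin θ into the surface, so N = m g cos θ + P sin θ = 672.9 + 872.6 = 1545 N.
Parallel to the incline: P cos θ − m g sin θ = 872.6 − 672.9 = 199.7 N; the friction needed to balance this is 199.7 N acting down the slope.
The limit of static friction is μ_s N = 680 N.
|f_req| = 199.7 ≤ 680 N → the steel block is in equilibrium; friction equals the required value.

f ≈ 200 N (down the incline)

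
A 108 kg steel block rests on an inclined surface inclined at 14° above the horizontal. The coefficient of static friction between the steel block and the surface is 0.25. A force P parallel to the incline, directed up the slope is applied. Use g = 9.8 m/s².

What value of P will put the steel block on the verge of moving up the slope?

At impending motion up the slope, friction acts down-slope at its limit: f = μ_s N.
P is parallel to the surface, so N = m g cos θ = 1030 N.
Along the incline: P = m g sin θ + μ_s N = 256 + 0.25×1030 = 513 N.

P ≈ 513 N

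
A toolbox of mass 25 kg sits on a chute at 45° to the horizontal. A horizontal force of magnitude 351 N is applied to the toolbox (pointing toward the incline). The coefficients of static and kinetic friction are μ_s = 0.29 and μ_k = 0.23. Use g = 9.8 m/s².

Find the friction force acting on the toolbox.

f ≈ 75 N (down the incline)

Resolve perpendicular to the incline: N = m g cos θ + P sin θ = 25×9.8×cos 45° + 351×sin 45° = 421.4 N.
Parallel to the incline: P cos θ − m g sin θ = 248.2 − 173.2 = 74.95 N; the friction needed to balance this is 74.95 N acting down the slope.
Maximum static friction: μ_s N = 0.29 × 421.4 = 122.2 N.
|f_req| = 74.95 ≤ 122.2 N → the toolbox is in equilibrium; friction equals the required value.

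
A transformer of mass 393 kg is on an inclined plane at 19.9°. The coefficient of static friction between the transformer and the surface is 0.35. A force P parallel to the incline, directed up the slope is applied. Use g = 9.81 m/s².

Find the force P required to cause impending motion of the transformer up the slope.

At impending motion up the slope, friction acts down-slope at its limit: f = μ_s N.
P is parallel to the surface, so N = m g cos θ = 3630 N.
Along the incline: P = m g sin θ + μ_s N = 1310 + 0.35×3630 = 2580 N.

P ≈ 2580 N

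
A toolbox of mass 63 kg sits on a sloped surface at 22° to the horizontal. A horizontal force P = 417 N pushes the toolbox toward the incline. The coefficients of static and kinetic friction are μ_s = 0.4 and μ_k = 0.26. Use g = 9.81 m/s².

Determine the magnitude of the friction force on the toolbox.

f ≈ 155 N (down the incline)

The horizontal push has a component P sin θ into the surface, so N = m g cos θ + P sin θ = 573 + 156.2 = 729.2 N.
Along the incline, the net driving force (taking up-slope positive) is P cos θ − m g sin θ = 386.6 − 231.5 = 155.1 N, so equilibrium requires friction f = -155.1 N (down-slope).
Maximum static friction: μ_s N = 0.4 × 729.2 = 291.7 N.
|f_req| = 155.1 ≤ 291.7 N → the toolbox is in equilibrium; friction equals the required value.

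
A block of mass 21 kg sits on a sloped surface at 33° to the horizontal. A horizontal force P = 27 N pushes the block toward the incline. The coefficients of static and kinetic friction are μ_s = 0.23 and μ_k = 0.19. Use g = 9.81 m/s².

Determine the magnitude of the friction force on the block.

f ≈ 35.6 N (up the incline)

Resolve perpendicular to the incline: N = m g cos θ + P sin θ = 21×9.81×cos 33° + 27×sin 33° = 187.5 N.
Along the incline, the net driving force (taking up-slope positive) is P cos θ − m g sin θ = 22.64 − 112.2 = -89.56 N, so equilibrium requires friction f = 89.56 N (up-slope).
The limit of static friction is μ_s N = 43.12 N.
The required 89.56 N exceeds the static limit, so the block slides down-slope and f = μ_k N = 0.19×187.5 = 35.6 N.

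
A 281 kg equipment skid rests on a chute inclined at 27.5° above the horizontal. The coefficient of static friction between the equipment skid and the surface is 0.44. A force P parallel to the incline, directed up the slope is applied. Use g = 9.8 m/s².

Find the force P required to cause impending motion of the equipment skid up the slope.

P ≈ 2350 N

At impending motion up the slope, friction acts down-slope at its limit: f = μ_s N.
P is parallel to the surface, so N = m g cos θ = 2440 N.
Along the incline: P = m g sin θ + μ_s N = 1270 + 0.44×2440 = 2350 N.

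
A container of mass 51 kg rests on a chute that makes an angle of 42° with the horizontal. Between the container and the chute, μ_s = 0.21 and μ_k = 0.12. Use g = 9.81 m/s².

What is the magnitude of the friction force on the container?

f ≈ 44.6 N (up the incline)

Normal force: N = m g cos θ = 51 × 9.81 × cos 42° = 371.8 N.
For equilibrium along the incline, friction must balance the weight component: f = m g sin θ = 334.8 N up the slope.
The static-friction ceiling is μ_s N = 0.21 × 371.8 = 78.08 N.
|334.8| exceeds 78.08 N, so the container slips down-slope; friction is kinetic, f = μ_k N = 0.12×371.8 = 44.6 N.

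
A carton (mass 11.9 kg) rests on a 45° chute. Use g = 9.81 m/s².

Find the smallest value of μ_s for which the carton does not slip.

μ_s,min ≈ 1

At the slip threshold m g sin θ = μ_s m g cos θ, so μ_s,min = tan θ.
μ_s,min = tan 45° = 1.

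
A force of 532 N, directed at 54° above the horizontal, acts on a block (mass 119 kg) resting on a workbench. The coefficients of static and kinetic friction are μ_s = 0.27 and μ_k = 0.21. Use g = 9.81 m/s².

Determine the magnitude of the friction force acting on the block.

The vertical component of P reduces the normal force: N = m g − P sin α = 1167 − 430.4 = 737 N.
For equilibrium, f = P cos α = 532×cos 54° = 312.7 N.
μ_s N = 0.27 × 737 = 199 N.
The required friction exceeds μ_s N, so the block moves and f = μ_k N = 155 N.

f ≈ 155 N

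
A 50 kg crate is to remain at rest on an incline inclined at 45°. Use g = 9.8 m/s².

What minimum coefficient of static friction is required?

At the slip threshold m g sin θ = μ_s m g cos θ, so μ_s,min = tan θ.
μ_s,min = tan 45° = 1.

μ_s,min ≈ 1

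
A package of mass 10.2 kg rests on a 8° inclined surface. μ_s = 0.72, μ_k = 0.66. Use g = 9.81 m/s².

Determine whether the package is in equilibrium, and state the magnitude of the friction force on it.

N = m g cos θ = 99.1 N.
Down-slope weight component: m g sin θ = 13.9 N.
μ_s N = 71.3 N.
13.9 ≤ 71.3 N, so it stays put; friction = 13.9 N.

f ≈ 13.9 N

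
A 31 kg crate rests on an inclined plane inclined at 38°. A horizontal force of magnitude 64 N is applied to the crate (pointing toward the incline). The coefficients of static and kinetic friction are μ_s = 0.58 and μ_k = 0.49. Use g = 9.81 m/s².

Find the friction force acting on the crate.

f ≈ 137 N (up the incline)

Resolve perpendicular to the incline: N = m g cos θ + P sin θ = 31×9.81×cos 38° + 64×sin 38° = 279 N.
Along the incline, the net driving force (taking up-slope positive) is P cos θ − m g sin θ = 50.43 − 187.2 = -136.8 N, so equilibrium requires friction f = 136.8 N (up-slope).
The limit of static friction is μ_s N = 161.8 N.
|f_req| = 136.8 ≤ 161.8 N → the crate is in equilibrium; friction equals the required value.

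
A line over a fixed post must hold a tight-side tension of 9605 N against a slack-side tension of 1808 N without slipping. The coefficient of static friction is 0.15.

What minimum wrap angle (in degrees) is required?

T₂/T₁ = e^{μβ} → β = ln(T₂/T₁)/μ.
β = ln(9605/1808)/0.15 = 1.67/0.15 = 11.13 rad.
In degrees: β = 11.13 × 180/π = 638°.

β_min ≈ 638°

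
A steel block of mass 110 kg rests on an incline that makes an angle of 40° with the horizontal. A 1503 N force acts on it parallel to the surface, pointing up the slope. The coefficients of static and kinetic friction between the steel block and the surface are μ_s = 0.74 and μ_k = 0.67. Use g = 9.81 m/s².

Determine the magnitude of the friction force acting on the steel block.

f ≈ 554 N (down the incline)

Normal force: N = m g cos θ = 110 × 9.81 × cos 40° = 826.6 N.
Parallel to the incline, ΣF = 0 gives f = m g sin θ − P = 693.6 − 1503 = -809.4 N (up-slope positive).
Static friction can supply at most μ_s N = 611.7 N.
|-809.4| exceeds 611.7 N, so the steel block slips up-slope; friction is kinetic, f = μ_k N = 0.67×826.6 = 554 N.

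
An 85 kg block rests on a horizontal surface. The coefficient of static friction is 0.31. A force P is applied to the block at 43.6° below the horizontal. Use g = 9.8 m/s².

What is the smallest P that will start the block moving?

P ≈ 506 N

N = m g + P sin α (the push presses the block into the horizontal surface).
At impending slip, P cos α = μ_s N = μ_s (m g + P sin α).
Solving: P (cos α − μ_s sin α) = μ_s m g → P = 0.31×833/(cos 43.6° − 0.31 sin 43.6°) = 258/0.5104 = 506 N.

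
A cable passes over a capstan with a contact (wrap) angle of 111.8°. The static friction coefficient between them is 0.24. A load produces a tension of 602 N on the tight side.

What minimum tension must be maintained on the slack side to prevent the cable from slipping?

Capstan equation at impending slip: T_tight/T_slack = e^{μβ}.
β = 111.8° = 1.951 rad; e^{μβ} = e^{0.24×1.951} = 1.597.
T_slack = T_tight / e^{μβ} = 602 / 1.597 = 377 N.

T_min ≈ 377 N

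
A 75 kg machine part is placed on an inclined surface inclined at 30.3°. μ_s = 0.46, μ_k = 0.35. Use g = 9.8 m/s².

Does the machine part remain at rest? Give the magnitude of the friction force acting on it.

N = m g cos θ = 635 N.
Down-slope weight component: m g sin θ = 371 N.
μ_s N = 292 N.
371 > 292 N, so it slides; kinetic friction f = μ_k N = 0.35×635 = 222 N.

f ≈ 222 N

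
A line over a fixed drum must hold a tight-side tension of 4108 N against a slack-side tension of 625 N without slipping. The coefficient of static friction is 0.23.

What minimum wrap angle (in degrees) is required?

T₂/T₁ = e^{μβ} → β = ln(T₂/T₁)/μ.
β = ln(4108/625)/0.23 = 1.883/0.23 = 8.187 rad.
In degrees: β = 8.187 × 180/π = 469°.

β_min ≈ 469°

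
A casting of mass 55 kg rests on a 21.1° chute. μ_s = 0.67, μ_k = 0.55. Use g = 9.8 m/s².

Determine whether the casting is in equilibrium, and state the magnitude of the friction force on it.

N = m g cos θ = 503 N.
Down-slope weight component: m g sin θ = 194 N.
μ_s N = 337 N.
194 ≤ 337 N, so it stays put; friction = 194 N.

f ≈ 194 N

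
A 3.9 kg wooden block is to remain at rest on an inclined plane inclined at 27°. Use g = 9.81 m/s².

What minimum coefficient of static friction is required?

At the slip threshold m g sin θ = μ_s m g cos θ, so μ_s,min = tan θ.
μ_s,min = tan 27° = 0.51.

μ_s,min ≈ 0.51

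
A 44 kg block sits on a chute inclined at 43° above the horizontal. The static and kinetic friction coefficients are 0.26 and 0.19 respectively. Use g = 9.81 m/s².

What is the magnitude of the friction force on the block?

Perpendicular to the surface, N = m g cos θ = 44·9.81·cos 43° = 315.7 N.
For equilibrium along the incline, friction must balance the weight component: f = m g sin θ = 294.4 N up the slope.
Maximum static friction available: μ_s N = 0.26 × 315.7 = 82.08 N.
Since |294.4| > 82.08 N, static friction cannot hold it; the block slides down the incline and kinetic friction applies: f = μ_k N = 0.19 × 315.7 = 60 N.

f ≈ 60 N (up the incline)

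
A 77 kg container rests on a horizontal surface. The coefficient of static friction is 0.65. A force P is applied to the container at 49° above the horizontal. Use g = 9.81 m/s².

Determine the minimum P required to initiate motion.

N = m g − P sin α (the pull lifts the container).
At impending slip, P cos α = μ_s N = μ_s (m g − P sin α).
Solving: P (cos α + μ_s sin α) = μ_s m g → P = 0.65×755/(cos 49° + 0.65 sin 49°) = 491/1.147 = 428 N.

P ≈ 428 N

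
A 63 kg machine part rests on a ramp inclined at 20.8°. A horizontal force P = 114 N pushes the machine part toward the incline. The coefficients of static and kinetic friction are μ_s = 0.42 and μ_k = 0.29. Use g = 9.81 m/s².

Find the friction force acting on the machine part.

f ≈ 113 N (up the incline)

The horizontal push has a component P sin θ into the surface, so N = m g cos θ + P sin θ = 577.8 + 40.48 = 618.2 N.
Along the incline, the net driving force (taking up-slope positive) is P cos θ − m g sin θ = 106.6 − 219.5 = -112.9 N, so equilibrium requires friction f = 112.9 N (up-slope).
Maximum static friction: μ_s N = 0.42 × 618.2 = 259.7 N.
Since 112.9 N is within the 259.7 N limit, the machine part stays put and friction is exactly 113 N.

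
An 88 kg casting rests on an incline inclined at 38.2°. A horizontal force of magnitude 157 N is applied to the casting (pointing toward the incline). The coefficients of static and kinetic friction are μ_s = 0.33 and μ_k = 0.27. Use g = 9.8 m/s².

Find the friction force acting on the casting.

f ≈ 209 N (up the incline)

The horizontal push has a component P sin θ into the surface, so N = m g cos θ + P sin θ = 677.7 + 97.09 = 774.8 N.
Along the incline, the net driving force (taking up-slope positive) is P cos θ − m g sin θ = 123.4 − 533.3 = -409.9 N, so equilibrium requires friction f = 409.9 N (up-slope).
Maximum static friction: μ_s N = 0.33 × 774.8 = 255.7 N.
|f_req| = 409.9 > 255.7 N → the casting slides down the incline; f = μ_k N = 0.27 × 774.8 = 209 N.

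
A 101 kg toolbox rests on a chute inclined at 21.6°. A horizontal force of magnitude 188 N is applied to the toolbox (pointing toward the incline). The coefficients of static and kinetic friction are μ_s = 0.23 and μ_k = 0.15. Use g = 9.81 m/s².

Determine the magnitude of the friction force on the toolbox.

f ≈ 190 N (up the incline)

The horizontal push has a component P sin θ into the surface, so N = m g cos θ + P sin θ = 921.2 + 69.21 = 990.4 N.
Parallel to the incline: P cos θ − m g sin θ = 174.8 − 364.7 = -189.9 N; the friction needed to balance this is 189.9 N acting up the slope.
Maximum static friction: μ_s N = 0.23 × 990.4 = 227.8 N.
Since 189.9 N is within the 227.8 N limit, the toolbox stays put and friction is exactly 190 N.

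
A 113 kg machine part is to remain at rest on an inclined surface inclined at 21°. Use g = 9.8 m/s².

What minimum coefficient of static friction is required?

At the slip threshold m g sin θ = μ_s m g cos θ, so μ_s,min = tan θ.
μ_s,min = tan 21° = 0.384.

μ_s,min ≈ 0.384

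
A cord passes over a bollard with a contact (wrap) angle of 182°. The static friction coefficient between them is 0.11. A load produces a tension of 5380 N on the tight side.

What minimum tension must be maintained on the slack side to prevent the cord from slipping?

Capstan equation at impending slip: T_tight/T_slack = e^{μβ}.
β = 182° = 3.176 rad; e^{μβ} = e^{0.11×3.176} = 1.418.
T_slack = T_tight / e^{μβ} = 5380 / 1.418 = 3790 N.

T_min ≈ 3790 N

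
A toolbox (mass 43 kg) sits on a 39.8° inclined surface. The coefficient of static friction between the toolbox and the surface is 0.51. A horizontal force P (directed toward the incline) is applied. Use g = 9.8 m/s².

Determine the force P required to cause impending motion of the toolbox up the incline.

At impending motion up the slope, friction acts down-slope at its limit: f = μ_s N.
Perpendicular to the incline: N = m g cos θ + P sin θ.
Along the incline: P cos θ = m g sin θ + μ_s N = m g sin θ + μ_s (m g cos θ + P sin θ).
Solving, P (cos θ − μ_s sin θ) = m g (sin θ + μ_s cos θ), so P = 43×9.8×(sin 39.8° + 0.51 cos 39.8°)/(cos 39.8° − 0.51 sin 39.8°) = 421×1.032/0.4418 = 984 N.

P ≈ 984 N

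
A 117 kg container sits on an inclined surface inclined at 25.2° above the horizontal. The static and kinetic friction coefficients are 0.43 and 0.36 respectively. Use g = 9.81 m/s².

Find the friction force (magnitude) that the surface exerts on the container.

The normal reaction is N = m g cos θ = 1039 N.
Along the slope the weight component is m g sin θ = 488.7 N; friction must supply exactly this, acting up-slope.
Static friction can supply at most μ_s N = 446.6 N.
Since |488.7| > 446.6 N, static friction cannot hold it; the container slides down the incline and kinetic friction applies: f = μ_k N = 0.36 × 1039 = 374 N.

f ≈ 374 N (up the incline)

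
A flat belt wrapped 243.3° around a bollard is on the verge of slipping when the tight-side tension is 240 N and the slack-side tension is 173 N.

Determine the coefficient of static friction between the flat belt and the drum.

T₂/T₁ = e^{μβ} → μ = ln(T₂/T₁)/β.
β = 243.3° = 4.246 rad.
μ = ln(240/173)/4.246 = ln(1.387)/4.246 = 0.0771.

μ ≈ 0.0771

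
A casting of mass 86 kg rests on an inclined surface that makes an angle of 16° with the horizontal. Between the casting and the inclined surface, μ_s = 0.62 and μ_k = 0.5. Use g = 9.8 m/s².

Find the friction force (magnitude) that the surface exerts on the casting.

f ≈ 232 N (up the incline)

The normal reaction is N = m g cos θ = 810.2 N.
For equilibrium along the incline, friction must balance the weight component: f = m g sin θ = 232.3 N up the slope.
Static friction can supply at most μ_s N = 502.3 N.
Since |232.3| ≤ 502.3 N, static friction is sufficient; f equals the required value, not μ_s N.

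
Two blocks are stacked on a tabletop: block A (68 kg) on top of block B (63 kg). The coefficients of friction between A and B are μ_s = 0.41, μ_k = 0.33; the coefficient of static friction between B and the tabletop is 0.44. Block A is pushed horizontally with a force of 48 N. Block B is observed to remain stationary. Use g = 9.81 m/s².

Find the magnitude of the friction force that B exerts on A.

f ≈ 48 N

Normal force at the A–B interface: N₁ = m_A g = 667.1 N.
Maximum static friction on A from B: μ_s N₁ = 0.41×667.1 = 273.5 N.
Since P = 48 N ≤ 273.5 N, A does not slip on B; friction on A equals P = 48 N.
By Newton's third law B feels 48 N forward from A. With B stationary, the floor's static friction on B balances it: f₂ = 48 N (well within μ_s(m_A+m_B)g = 565.4 N).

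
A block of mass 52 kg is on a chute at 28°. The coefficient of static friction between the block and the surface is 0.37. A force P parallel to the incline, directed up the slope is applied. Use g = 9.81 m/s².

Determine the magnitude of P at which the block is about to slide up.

At impending motion up the slope, friction acts down-slope at its limit: f = μ_s N.
P is parallel to the surface, so N = m g cos θ = 450 N.
Along the incline: P = m g sin θ + μ_s N = 239 + 0.37×450 = 406 N.

P ≈ 406 N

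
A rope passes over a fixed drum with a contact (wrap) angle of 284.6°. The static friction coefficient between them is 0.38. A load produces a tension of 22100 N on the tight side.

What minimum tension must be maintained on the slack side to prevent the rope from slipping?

Capstan equation at impending slip: T_tight/T_slack = e^{μβ}.
β = 284.6° = 4.967 rad; e^{μβ} = e^{0.38×4.967} = 6.603.
T_slack = T_tight / e^{μβ} = 22100 / 6.603 = 3350 N.

T_min ≈ 3350 N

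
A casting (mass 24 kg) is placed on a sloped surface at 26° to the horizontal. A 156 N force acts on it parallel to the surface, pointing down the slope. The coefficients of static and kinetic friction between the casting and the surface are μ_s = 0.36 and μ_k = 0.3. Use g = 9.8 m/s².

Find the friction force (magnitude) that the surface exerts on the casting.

The normal reaction is N = m g cos θ = 211.4 N.
The friction needed for equilibrium is m g sin θ + P = 103.1 + 156 = 259.1 N, measured positive up-slope.
The static-friction ceiling is μ_s N = 0.36 × 211.4 = 76.1 N.
|259.1| exceeds 76.1 N, so the casting slips down-slope; friction is kinetic, f = μ_k N = 0.3×211.4 = 63.4 N.

f ≈ 63.4 N (up the incline)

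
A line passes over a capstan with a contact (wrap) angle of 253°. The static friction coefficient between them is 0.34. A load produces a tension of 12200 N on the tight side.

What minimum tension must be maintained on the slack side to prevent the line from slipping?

T_min ≈ 2720 N

Capstan equation at impending slip: T_tight/T_slack = e^{μβ}.
β = 253° = 4.416 rad; e^{μβ} = e^{0.34×4.416} = 4.488.
T_slack = T_tight / e^{μβ} = 12200 / 4.488 = 2720 N.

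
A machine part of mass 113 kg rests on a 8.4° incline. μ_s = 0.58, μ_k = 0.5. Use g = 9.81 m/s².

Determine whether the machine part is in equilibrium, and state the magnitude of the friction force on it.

f ≈ 162 N

N = m g cos θ = 1100 N.
Down-slope weight component: m g sin θ = 162 N.
μ_s N = 636 N.
162 ≤ 636 N, so it stays put; friction = 162 N.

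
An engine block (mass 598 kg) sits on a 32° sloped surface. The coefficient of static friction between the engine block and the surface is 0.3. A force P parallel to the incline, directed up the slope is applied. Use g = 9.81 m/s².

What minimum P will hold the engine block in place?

The engine block tends to slide down (tan θ > μ_s), so at the point of impending slip friction acts up-slope at its limit: f = μ_s N.
P is parallel to the surface, so N = m g cos θ = 4970 N.
Along the incline: P + μ_s N = m g sin θ, so P = 3110 − 0.3×4970 = 1620 N.

P_min ≈ 1620 N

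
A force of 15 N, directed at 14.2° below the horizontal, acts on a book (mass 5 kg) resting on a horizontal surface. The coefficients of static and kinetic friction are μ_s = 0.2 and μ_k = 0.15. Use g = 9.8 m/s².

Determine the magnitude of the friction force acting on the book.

The vertical component of P adds to the normal force: N = m g + P sin α = 49 + 3.68 = 52.68 N.
For equilibrium, f = P cos α = 15×cos 14.2° = 14.54 N.
μ_s N = 0.2 × 52.68 = 10.54 N.
14.54 > 10.54 N → the book slides; f = μ_k N = 0.15×52.68 = 7.9 N.

f ≈ 7.9 N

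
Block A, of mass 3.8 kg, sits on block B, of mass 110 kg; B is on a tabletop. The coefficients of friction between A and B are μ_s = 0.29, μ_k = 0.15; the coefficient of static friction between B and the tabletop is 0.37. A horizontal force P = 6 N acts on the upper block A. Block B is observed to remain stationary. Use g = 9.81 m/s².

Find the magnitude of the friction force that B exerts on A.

The normal force B exerts on A is simply A's weight, N₁ = 37.28 N.
So the A–B interface can sustain at most μ_s N₁ = 10.81 N of static friction.
Since P = 6 N ≤ 10.81 N, A does not slip on B; friction on A equals P = 6 N.
By Newton's third law B feels 6 N forward from A. With B stationary, the floor's static friction on B balances it: f₂ = 6 N (well within μ_s(m_A+m_B)g = 413.1 N).

f ≈ 6 N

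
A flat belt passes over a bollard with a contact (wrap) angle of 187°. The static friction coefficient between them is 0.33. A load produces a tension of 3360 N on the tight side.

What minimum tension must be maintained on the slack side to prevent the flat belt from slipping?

Capstan equation at impending slip: T_tight/T_slack = e^{μβ}.
β = 187° = 3.264 rad; e^{μβ} = e^{0.33×3.264} = 2.936.
T_slack = T_tight / e^{μβ} = 3360 / 2.936 = 1140 N.

T_min ≈ 1140 N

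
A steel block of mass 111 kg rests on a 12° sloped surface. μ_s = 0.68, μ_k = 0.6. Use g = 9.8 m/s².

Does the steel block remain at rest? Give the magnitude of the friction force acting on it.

N = m g cos θ = 1060 N.
Down-slope weight component: m g sin θ = 226 N.
μ_s N = 724 N.
226 ≤ 724 N, so it stays put; friction = 226 N.

f ≈ 226 N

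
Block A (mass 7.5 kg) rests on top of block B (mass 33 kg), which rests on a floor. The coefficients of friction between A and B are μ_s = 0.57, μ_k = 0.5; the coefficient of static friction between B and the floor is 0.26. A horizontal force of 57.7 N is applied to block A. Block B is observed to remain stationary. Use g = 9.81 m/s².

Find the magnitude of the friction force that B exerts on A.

The normal force B exerts on A is simply A's weight, N₁ = 73.58 N.
So the A–B interface can sustain at most μ_s N₁ = 41.94 N of static friction.
Since P = 57.7 N > 41.94 N, A slides on B; the A–B friction is kinetic: f₁ = μ_k N₁ = 0.5×73.58 = 36.8 N.
By Newton's third law B feels 36.8 N forward from A. With B stationary, the floor's static friction on B balances it: f₂ = 36.8 N (well within μ_s(m_A+m_B)g = 103.3 N).

f ≈ 36.8 N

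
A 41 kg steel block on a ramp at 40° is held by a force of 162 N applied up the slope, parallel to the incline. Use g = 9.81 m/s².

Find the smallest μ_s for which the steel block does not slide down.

μ_s,min ≈ 0.313

N = m g cos θ = 308.1 N.
Friction must make up the shortfall along the incline: f = m g sin θ − P = 258.5 − 162 = 96.54 N.
At the threshold f = μ_s N, so μ_s,min = 96.54/308.1 = 0.313.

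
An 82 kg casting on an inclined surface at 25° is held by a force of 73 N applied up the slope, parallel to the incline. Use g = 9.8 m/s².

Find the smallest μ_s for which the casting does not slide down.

N = m g cos θ = 728.3 N.
Friction must make up the shortfall along the incline: f = m g sin θ − P = 339.6 − 73 = 266.6 N.
At the threshold f = μ_s N, so μ_s,min = 266.6/728.3 = 0.366.

μ_s,min ≈ 0.366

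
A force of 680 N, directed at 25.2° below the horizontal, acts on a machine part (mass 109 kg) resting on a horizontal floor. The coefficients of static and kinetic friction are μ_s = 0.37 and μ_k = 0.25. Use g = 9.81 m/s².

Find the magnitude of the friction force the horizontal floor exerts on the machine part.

f ≈ 340 N

The vertical component of P adds to the normal force: N = m g + P sin α = 1069 + 289.5 = 1359 N.
For equilibrium, f = P cos α = 680×cos 25.2° = 615.3 N.
The static-friction limit is μ_s N = 502.8 N.
615.3 > 502.8 N → the machine part slides; f = μ_k N = 0.25×1359 = 340 N.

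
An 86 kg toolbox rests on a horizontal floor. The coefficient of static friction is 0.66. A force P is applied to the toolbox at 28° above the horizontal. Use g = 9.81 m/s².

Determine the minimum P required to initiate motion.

N = m g − P sin α (the pull lifts the toolbox).
At impending slip, P cos α = μ_s N = μ_s (m g − P sin α).
Solving: P (cos α + μ_s sin α) = μ_s m g → P = 0.66×844/(cos 28° + 0.66 sin 28°) = 557/1.193 = 467 N.

P ≈ 467 N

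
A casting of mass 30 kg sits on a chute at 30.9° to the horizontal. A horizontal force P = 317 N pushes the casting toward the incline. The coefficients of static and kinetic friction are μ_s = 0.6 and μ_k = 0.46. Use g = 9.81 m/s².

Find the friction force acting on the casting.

f ≈ 121 N (down the incline)

Normal direction: N = m g cos θ + P sin θ = 415.3 N.
Parallel to the incline: P cos θ − m g sin θ = 272 − 151.1 = 120.9 N; the friction needed to balance this is 120.9 N acting down the slope.
The limit of static friction is μ_s N = 249.2 N.
|f_req| = 120.9 ≤ 249.2 N → the casting is in equilibrium; friction equals the required value.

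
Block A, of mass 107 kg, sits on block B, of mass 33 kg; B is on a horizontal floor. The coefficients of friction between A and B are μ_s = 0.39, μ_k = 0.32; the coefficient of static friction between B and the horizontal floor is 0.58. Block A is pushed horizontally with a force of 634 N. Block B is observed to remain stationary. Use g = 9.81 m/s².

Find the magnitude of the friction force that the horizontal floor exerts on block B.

f ≈ 336 N

Between the blocks, N₁ = m_A g = 1050 N.
Maximum static friction on A from B: μ_s N₁ = 0.39×1050 = 409.4 N.
Since P = 634 N > 409.4 N, A slides on B; the A–B friction is kinetic: f₁ = μ_k N₁ = 0.32×1050 = 336 N.
B experiences an equal 336 N forward from A (third law). B is in equilibrium, so the floor supplies f₂ = 336 N of static friction (limit μ_s(m_A+m_B)g = 796.6 N, not exceeded).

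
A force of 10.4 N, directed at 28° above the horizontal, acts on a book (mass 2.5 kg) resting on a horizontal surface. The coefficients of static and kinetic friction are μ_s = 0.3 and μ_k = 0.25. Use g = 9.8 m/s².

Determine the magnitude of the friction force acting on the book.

N = m g − P sin α = 24.5 − 10.4×sin 28° = 19.62 N.
For equilibrium, f = P cos α = 10.4×cos 28° = 9.183 N.
The static-friction limit is μ_s N = 5.885 N.
9.183 > 5.885 N → the book slides; f = μ_k N = 0.25×19.62 = 4.9 N.

f ≈ 4.9 N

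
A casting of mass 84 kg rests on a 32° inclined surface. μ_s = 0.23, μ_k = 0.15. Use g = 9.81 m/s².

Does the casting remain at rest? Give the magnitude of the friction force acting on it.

N = m g cos θ = 699 N.
Down-slope weight component: m g sin θ = 437 N.
μ_s N = 161 N.
437 > 161 N, so it slides; kinetic friction f = μ_k N = 0.15×699 = 105 N.

f ≈ 105 N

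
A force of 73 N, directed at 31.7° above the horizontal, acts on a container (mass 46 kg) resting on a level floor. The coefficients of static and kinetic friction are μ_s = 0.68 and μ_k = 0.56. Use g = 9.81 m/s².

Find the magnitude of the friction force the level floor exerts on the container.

f ≈ 62.1 N

Vertical equilibrium gives N = m g − P sin α = 412.9 N.
The horizontal driving force is P cos α = 62.11 N, so equilibrium needs friction f = 62.11 N.
The static-friction limit is μ_s N = 280.8 N.
Since 62.11 N does not exceed the limit, the container stays at rest and f = 62.1 N.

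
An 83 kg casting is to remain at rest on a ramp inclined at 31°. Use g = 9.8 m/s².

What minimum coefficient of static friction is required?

At the slip threshold m g sin θ = μ_s m g cos θ, so μ_s,min = tan θ.
μ_s,min = tan 31° = 0.601.

μ_s,min ≈ 0.601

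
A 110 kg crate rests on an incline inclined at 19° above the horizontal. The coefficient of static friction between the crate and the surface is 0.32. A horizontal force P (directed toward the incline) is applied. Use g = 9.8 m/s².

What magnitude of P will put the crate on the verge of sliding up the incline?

At impending motion up the slope, friction acts down-slope at its limit: f = μ_s N.
Perpendicular to the incline: N = m g cos θ + P sin θ.
Along the incline: P cos θ = m g sin θ + μ_s N = m g sin θ + μ_s (m g cos θ + P sin θ).
Solving, P (cos θ − μ_s sin θ) = m g (sin θ + μ_s cos θ), so P = 110×9.8×(sin 19° + 0.32 cos 19°)/(cos 19° − 0.32 sin 19°) = 1080×0.6281/0.8413 = 805 N.

P ≈ 805 N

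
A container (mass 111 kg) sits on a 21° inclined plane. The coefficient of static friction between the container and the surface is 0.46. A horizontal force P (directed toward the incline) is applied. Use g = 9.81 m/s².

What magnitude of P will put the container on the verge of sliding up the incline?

At impending motion up the slope, friction acts down-slope at its limit: f = μ_s N.
Perpendicular to the incline: N = m g cos θ + P sin θ.
Along the incline: P cos θ = m g sin θ + μ_s N = m g sin θ + μ_s (m g cos θ + P sin θ).
Solving, P (cos θ − μ_s sin θ) = m g (sin θ + μ_s cos θ), so P = 111×9.81×(sin 21° + 0.46 cos 21°)/(cos 21° − 0.46 sin 21°) = 1090×0.7878/0.7687 = 1120 N.

P ≈ 1120 N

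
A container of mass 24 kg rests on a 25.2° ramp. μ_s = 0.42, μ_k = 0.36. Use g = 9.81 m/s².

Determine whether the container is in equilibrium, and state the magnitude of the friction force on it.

f ≈ 76.7 N

N = m g cos θ = 213 N.
Down-slope weight component: m g sin θ = 100 N.
μ_s N = 89.5 N.
100 > 89.5 N, so it slides; kinetic friction f = μ_k N = 0.36×213 = 76.7 N.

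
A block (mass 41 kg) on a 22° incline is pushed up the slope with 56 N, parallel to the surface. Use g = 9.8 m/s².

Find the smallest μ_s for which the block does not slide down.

μ_s,min ≈ 0.254

N = m g cos θ = 372.5 N.
Friction must make up the shortfall along the incline: f = m g sin θ − P = 150.5 − 56 = 94.52 N.
At the threshold f = μ_s N, so μ_s,min = 94.52/372.5 = 0.254.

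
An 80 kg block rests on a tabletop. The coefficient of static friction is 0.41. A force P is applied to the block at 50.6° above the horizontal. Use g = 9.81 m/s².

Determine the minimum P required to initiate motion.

N = m g − P sin α (the pull lifts the block).
At impending slip, P cos α = μ_s N = μ_s (m g − P sin α).
Solving: P (cos α + μ_s sin α) = μ_s m g → P = 0.41×785/(cos 50.6° + 0.41 sin 50.6°) = 322/0.9516 = 338 N.

P ≈ 338 N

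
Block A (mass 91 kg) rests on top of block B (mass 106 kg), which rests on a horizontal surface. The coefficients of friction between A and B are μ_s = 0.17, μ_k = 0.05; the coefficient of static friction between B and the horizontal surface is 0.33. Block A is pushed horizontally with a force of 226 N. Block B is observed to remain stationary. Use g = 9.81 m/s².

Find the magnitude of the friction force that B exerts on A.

f ≈ 44.6 N

Between the blocks, N₁ = m_A g = 892.7 N.
Maximum static friction on A from B: μ_s N₁ = 0.17×892.7 = 151.8 N.
Since P = 226 N > 151.8 N, A slides on B; the A–B friction is kinetic: f₁ = μ_k N₁ = 0.05×892.7 = 44.6 N.
By Newton's third law B feels 44.6 N forward from A. With B stationary, the floor's static friction on B balances it: f₂ = 44.6 N (well within μ_s(m_A+m_B)g = 637.7 N).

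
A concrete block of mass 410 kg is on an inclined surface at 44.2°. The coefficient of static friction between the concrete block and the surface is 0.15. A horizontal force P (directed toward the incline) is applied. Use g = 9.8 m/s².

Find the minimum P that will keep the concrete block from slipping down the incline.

The concrete block tends to slide down (tan θ > μ_s), so at the point of impending slip friction acts up-slope at its limit: f = μ_s N.
Perpendicular to the incline: N = m g cos θ + P sin θ.
Along the incline: P cos θ + μ_s N = m g sin θ, i.e. P cos θ + μ_s (m g cos θ + P sin θ) = m g sin θ.
Solving, P (cos θ + μ_s sin θ) = m g (sin θ − μ_s cos θ), so P = 4020×0.5896/0.8215 = 2880 N.

P_min ≈ 2880 N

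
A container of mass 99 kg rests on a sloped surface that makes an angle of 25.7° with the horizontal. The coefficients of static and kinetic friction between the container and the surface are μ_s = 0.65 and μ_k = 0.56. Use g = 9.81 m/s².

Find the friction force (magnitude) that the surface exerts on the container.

Normal force: N = m g cos θ = 99 × 9.81 × cos 25.7° = 875.1 N.
Along the slope the weight component is m g sin θ = 421.2 N; friction must supply exactly this, acting up-slope.
Static friction can supply at most μ_s N = 568.8 N.
Since |421.2| ≤ 568.8 N, static friction is sufficient; f equals the required value, not μ_s N.

f ≈ 421 N (up the incline)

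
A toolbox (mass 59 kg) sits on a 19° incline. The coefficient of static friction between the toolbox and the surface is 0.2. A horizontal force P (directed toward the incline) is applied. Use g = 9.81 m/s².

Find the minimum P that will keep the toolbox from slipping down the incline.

The toolbox tends to slide down (tan θ > μ_s), so at the point of impending slip friction acts up-slope at its limit: f = μ_s N.
Perpendicular to the incline: N = m g cos θ + P sin θ.
Along the incline: P cos θ + μ_s N = m g sin θ, i.e. P cos θ + μ_s (m g cos θ + P sin θ) = m g sin θ.
Solving, P (cos θ + μ_s sin θ) = m g (sin θ − μ_s cos θ), so P = 579×0.1365/1.011 = 78.2 N.

P_min ≈ 78.2 N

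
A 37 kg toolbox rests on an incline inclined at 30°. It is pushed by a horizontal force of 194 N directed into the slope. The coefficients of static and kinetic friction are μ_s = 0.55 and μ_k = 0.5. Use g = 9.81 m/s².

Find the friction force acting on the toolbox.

f ≈ 13.5 N (up the incline)

Normal direction: N = m g cos θ + P sin θ = 411.3 N.
Along the incline, the net driving force (taking up-slope positive) is P cos θ − m g sin θ = 168 − 181.5 = -13.48 N, so equilibrium requires friction f = 13.48 N (up-slope).
Maximum static friction: μ_s N = 0.55 × 411.3 = 226.2 N.
Since 13.48 N is within the 226.2 N limit, the toolbox stays put and friction is exactly 13.5 N.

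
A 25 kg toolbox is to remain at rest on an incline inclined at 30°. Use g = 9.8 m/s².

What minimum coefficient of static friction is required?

At the slip threshold m g sin θ = μ_s m g cos θ, so μ_s,min = tan θ.
μ_s,min = tan 30° = 0.577.

μ_s,min ≈ 0.577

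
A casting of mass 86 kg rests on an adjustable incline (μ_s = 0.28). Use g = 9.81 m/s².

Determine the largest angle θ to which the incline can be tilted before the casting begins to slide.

θ_max ≈ 15.6°

At the slip threshold, m g sin θ = μ_s · m g cos θ, so tan θ = μ_s.
θ_max = arctan(0.28) = 15.6°.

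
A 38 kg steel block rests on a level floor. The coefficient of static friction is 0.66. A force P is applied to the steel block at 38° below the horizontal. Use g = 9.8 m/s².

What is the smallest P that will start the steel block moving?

P ≈ 644 N

N = m g + P sin α (the push presses the steel block into the level floor).
At impending slip, P cos α = μ_s N = μ_s (m g + P sin α).
Solving: P (cos α − μ_s sin α) = μ_s m g → P = 0.66×372/(cos 38° − 0.66 sin 38°) = 246/0.3817 = 644 N.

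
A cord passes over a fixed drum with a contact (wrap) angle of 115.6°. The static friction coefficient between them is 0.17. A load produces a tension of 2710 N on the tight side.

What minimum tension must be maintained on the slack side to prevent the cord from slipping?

Capstan equation at impending slip: T_tight/T_slack = e^{μβ}.
β = 115.6° = 2.018 rad; e^{μβ} = e^{0.17×2.018} = 1.409.
T_slack = T_tight / e^{μβ} = 2710 / 1.409 = 1920 N.

T_min ≈ 1920 N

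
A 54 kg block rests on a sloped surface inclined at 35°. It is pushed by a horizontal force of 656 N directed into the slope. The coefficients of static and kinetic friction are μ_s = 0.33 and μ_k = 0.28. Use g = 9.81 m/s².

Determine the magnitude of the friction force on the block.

f ≈ 234 N (down the incline)

Normal direction: N = m g cos θ + P sin θ = 810.2 N.
Along the incline, the net driving force (taking up-slope positive) is P cos θ − m g sin θ = 537.4 − 303.8 = 233.5 N, so equilibrium requires friction f = -233.5 N (down-slope).
Maximum static friction: μ_s N = 0.33 × 810.2 = 267.4 N.
|f_req| = 233.5 ≤ 267.4 N → the block is in equilibrium; friction equals the required value.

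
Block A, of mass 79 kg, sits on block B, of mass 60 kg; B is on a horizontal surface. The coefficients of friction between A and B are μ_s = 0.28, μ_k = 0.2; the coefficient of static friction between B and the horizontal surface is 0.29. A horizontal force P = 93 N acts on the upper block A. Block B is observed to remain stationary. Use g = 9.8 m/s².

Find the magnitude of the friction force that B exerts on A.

Between the blocks, N₁ = m_A g = 774.2 N.
So the A–B interface can sustain at most μ_s N₁ = 216.8 N of static friction.
P = 93 N is within that limit, so A and B move together (both at rest); the A–B friction is simply f₁ = P = 93 N.
By Newton's third law B feels 93 N forward from A. With B stationary, the floor's static friction on B balances it: f₂ = 93 N (well within μ_s(m_A+m_B)g = 395 N).

f ≈ 93 N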